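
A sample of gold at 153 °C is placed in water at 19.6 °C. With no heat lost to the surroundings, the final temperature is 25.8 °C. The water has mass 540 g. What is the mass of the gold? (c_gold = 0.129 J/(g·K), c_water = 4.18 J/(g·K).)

Heat lost by the gold = heat gained by the water:
m×0.129×(153 − 25.8) = 540×4.18×(25.8 − 19.6)
16.41 m = 13995  ⇒  m ≈ 852.9 g

m ≈ 853 g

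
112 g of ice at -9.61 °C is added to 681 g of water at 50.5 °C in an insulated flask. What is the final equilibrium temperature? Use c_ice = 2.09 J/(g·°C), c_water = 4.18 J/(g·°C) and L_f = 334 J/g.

Setting the total heat transfer to zero:
warm ice to 0 °C: 112×2.09×(0 − (-9.61)) = 2249.5
  melt ice: 112×334 = 37408
  warm the meltwater: 468.16 T
  water: 2846.6(T − 50.5)
3314.7 T = 143752 − 39658 = 104095
T ≈ 31.40 °C (positive, so assuming full melt was valid).

T_f ≈ 31.4 °C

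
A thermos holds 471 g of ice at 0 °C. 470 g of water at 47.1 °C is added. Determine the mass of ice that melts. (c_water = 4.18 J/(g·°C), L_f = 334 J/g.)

m_melted ≈ 277 g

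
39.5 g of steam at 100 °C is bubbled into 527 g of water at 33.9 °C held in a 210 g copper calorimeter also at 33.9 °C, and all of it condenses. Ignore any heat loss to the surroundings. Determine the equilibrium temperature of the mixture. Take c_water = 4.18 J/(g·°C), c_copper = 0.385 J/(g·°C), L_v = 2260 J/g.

Let T be the final temperature. ΣQ_i = 0:
steam→water at 100 °C releases m L_v = 39.5×2260 = 89270; condensate cools 100→T: 39.5×4.18×(T − 100) = 165.11(T − 100); original water: 2202.9(T − 33.9); cup: 80.85(T − 33.9)
2448.8 T = 89270 + 16511 + 77418 = 183199
T ≈ 74.81 °C — below 100 °C, confirming all the steam condensed.

T_f ≈ 74.8 °C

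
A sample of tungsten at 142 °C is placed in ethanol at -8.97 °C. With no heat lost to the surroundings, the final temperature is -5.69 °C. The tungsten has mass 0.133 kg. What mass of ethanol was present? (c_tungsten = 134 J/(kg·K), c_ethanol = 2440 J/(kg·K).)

|Q_tungsten| = |Q_ethanol|:
0.133×134×(142 − -5.69) = m×2440×(-5.69 − (-8.97))
8003.2 m = 2632.1  ⇒  m ≈ 0.3289 kg

m ≈ 0.329 kg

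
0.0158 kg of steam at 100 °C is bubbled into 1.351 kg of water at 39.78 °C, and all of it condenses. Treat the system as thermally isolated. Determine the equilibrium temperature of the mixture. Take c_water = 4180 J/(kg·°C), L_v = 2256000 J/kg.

T_f ≈ 46.7 °C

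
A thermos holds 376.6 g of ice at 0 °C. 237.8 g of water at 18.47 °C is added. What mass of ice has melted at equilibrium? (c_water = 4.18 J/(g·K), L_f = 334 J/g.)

m_melted ≈ 55 g

Heat available from the water dropping to 0 °C: 237.8·4.18·18.47 = 18359 J.
Melting all 376.6 g of ice would need 376.6·334 = 125784 J.
That's not enough to melt it all — equilibrium is at 0 °C with ice remaining.
m_melted·334 = 18359  ⇒  m_melted ≈ 54.97 g.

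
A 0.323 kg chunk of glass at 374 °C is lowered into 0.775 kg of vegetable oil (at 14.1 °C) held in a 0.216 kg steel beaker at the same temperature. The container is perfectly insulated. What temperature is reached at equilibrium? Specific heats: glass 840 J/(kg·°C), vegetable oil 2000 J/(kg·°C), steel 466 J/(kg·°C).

T_f ≈ 64.9 °C

Setting the total heat transfer to zero:
0.323×840×(T − 374) + 0.775×2000×(T − 14.1) + 0.216×466×(T − 14.1) = 0
(271.32 + 1550 + 100.66) T = 271.32×374 + 1550×14.1 + 100.66×14.1
T = 124748/1922 ≈ 64.91 °C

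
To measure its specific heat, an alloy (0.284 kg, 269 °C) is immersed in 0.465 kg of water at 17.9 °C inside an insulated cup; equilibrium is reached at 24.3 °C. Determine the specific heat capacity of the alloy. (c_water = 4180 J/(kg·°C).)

c ≈ 179 J/(kg·°C)

Heat lost by the alloy = heat gained by the water:
0.284·c·(269 − 24.3) = 0.465·4180·(24.3 − 17.9)
69.49 c = 12440  ⇒  c ≈ 179 J/(kg·°C)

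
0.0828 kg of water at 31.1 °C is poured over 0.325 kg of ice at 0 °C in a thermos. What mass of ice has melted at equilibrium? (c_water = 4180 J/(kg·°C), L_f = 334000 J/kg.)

m_melted ≈ 0.0322 kg

Heat available from the water dropping to 0 °C: 0.0828×4180×31.1 = 10764 J.
Fully melting the ice requires m_ice L_f = 0.325×334000 = 108550 J.
Since 10764 < 108550 J, not all the ice melts; equilibrium is at 0 °C.
Mass melted = 10764/334000 ≈ 0.03223 kg.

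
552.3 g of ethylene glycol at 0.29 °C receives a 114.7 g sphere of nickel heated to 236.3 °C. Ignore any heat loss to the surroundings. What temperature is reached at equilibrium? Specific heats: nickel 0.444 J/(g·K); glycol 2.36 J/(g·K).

T_f ≈ 9.2 °C

Net heat exchanged in the isolated system is zero:
114.7*0.444*(T − 236.3) + 552.3*2.36*(T − 0.29) = 0
50.93(T − 236.3) + 1303.4(T − 0.29) = 0
1354.4 T = 12412
T ≈ 9.16 °C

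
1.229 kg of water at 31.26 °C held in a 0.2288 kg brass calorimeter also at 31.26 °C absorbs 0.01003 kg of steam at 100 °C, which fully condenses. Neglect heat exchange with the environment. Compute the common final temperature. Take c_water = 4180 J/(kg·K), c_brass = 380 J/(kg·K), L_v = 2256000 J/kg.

T_f ≈ 36.1 °C

Net heat exchanged in the isolated system is zero:
steam→water at 100 °C releases m L_v = 0.01003×2256000 = 22628
  condensate cools 100→T: 0.01003×4180×(T − 100) = 41.93(T − 100)
  water warms: 1.229×4180×(T − 31.26) = 5137.2(T − 31.26)
  brass cup: 0.2288×380×(T − 31.26) = 86.94(T − 31.26)
5266.1 T = 22628 + 4192.5 + 163307 = 190128
T ≈ 36.10 °C (< 100 °C, so full condensation is consistent).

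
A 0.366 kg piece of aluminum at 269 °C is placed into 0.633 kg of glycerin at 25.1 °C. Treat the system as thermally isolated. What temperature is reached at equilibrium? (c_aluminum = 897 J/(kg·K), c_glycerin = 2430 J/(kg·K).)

Net heat exchanged in the isolated system is zero:
0.366*897*(T − 269) + 0.633*2430*(T − 25.1) = 0
328.3(T − 269) + 1538.2(T − 25.1) = 0
(328.3 + 1538.2) T = 328.3*269 + 1538.2*25.1
T ≈ 68.00 °C

T_f ≈ 68.0 °C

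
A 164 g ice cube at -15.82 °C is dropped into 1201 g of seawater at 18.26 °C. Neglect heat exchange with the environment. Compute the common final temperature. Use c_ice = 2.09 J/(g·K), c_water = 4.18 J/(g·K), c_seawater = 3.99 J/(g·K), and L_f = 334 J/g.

T_f ≈ 5.0 °C

Setting the total heat transfer to zero:
warm ice to 0 °C: 164·2.09·(0 − (-15.82)) = 5422.5
  fusion: m_ice L_f = 164·334 = 54776
  meltwater 0→T: 164·4.18·T = 685.52 T
  seawater cools: 1201·3.99·(T − 18.26) = 4792(T − 18.26)
5477.5 T = 87502 − 60198 = 27303
T ≈ 4.98 °C — above 0 °C, consistent with complete melting.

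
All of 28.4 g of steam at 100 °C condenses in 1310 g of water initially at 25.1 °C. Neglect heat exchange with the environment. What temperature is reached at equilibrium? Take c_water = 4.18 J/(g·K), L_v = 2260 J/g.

T_f ≈ 38.2 °C

Energy balance with sensible and latent terms:
steam→water at 100 °C releases m L_v = 28.4·2260 = 64184; condensate cools 100→T: 28.4·4.18·(T − 100) = 118.71(T − 100); water warms: 1310·4.18·(T − 25.1) = 5475.8(T − 25.1)
5594.5 T = 64184 + 11871 + 137443 = 213498
T ≈ 38.16 °C (< 100 °C, so full condensation is consistent).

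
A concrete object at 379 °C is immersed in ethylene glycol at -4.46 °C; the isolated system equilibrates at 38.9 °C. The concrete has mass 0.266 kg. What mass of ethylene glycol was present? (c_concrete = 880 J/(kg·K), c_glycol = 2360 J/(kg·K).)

Conservation of energy gives ΣQ = 0:
0.266·880·(38.9 − 379) + m·2360·(38.9 − (-4.46)) = 0
102330 m = 79611
m = 79611/102330 ≈ 0.778 kg

m ≈ 0.778 kg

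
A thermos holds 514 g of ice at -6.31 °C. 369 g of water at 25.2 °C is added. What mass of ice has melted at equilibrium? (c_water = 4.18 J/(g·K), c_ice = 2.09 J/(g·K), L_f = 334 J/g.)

m_melted ≈ 96.1 g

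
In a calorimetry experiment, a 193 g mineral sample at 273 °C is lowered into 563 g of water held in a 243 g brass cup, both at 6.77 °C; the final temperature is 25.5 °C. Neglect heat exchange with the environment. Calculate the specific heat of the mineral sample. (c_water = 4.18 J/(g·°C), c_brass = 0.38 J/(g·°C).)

c ≈ 0.959 J/(g·°C)

Heat gained plus heat lost sum to zero:
193·c·(25.5 − 273) + 563·4.18·(25.5 − 6.77) + 243·0.38·(25.5 − 6.77) = 0
-47768 c = -45808
c = -45808/-47768 ≈ 0.959 J/(g·°C)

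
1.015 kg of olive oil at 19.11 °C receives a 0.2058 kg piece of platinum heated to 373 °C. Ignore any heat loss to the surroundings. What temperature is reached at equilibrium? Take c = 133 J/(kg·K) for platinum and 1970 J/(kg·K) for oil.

T_f ≈ 23.9 °C

With ΣQ=0 the equilibrium temperature is the m·c-weighted mean:
T_f = (27.37×373 + 1999.5×19.11) / (27.37 + 1999.5)
    = 48421 / 2026.9 ≈ 23.89 °C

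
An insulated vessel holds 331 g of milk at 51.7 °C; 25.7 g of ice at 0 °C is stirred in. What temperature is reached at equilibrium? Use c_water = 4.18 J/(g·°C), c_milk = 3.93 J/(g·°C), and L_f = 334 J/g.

T_f ≈ 41.7 °C

Let T be the final temperature. ΣQ_i = 0:
melt ice: 25.7·334 = 8583.8
  warm the meltwater: 107.43 T
  milk cools: 331·3.93·(T − 51.7) = 1300.8(T − 51.7)
1408.3 T = 67253 − 8583.8 = 58669
T ≈ 41.66 °C (positive, so assuming full melt was valid).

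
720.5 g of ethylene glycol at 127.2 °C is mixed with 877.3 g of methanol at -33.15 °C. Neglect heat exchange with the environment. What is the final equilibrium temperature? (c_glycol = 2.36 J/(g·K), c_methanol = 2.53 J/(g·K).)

T_f ≈ 36.4 °C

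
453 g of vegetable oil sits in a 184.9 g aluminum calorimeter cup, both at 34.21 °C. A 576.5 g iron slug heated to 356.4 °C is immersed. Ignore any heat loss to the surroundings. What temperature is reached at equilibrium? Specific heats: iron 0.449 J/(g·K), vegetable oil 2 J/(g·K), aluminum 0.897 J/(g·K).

T_f ≈ 96.9 °C

Taking heat into each body as positive, Σ m c ΔT = 0:
576.5×0.449×(T − 356.4) + 453×2×(T − 34.21) + 184.9×0.897×(T − 34.21) = 0
1330.7 T = 128922
T = 128922 / 1330.7 = 96.9 °C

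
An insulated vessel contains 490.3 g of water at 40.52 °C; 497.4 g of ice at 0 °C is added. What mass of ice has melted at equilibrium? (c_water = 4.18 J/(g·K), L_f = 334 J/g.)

m_melted ≈ 249 g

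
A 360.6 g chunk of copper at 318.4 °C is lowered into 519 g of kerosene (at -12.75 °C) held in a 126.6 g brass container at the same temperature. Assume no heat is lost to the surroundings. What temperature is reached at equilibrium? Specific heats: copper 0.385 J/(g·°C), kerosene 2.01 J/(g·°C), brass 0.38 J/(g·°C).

T_f ≈ 24.6 °C

T_f = Σ m_i c_i T_i / Σ m_i c_i:
T_f = (138.83×318.4 + 1043.2×(-12.75) + 48.11×(-12.75)) / (138.83 + 1043.2 + 48.11)
    = 30290 / 1230.1 ≈ 24.62 °C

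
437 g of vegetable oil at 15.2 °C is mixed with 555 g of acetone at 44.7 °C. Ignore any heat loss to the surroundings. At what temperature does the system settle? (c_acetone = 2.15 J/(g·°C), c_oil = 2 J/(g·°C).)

Energy conservation, ΣQ = 0:
555·2.15·(T − 44.7) + 437·2·(T − 15.2) = 0
2067.2 T = 66623
T = 66623 / 2067.2 = 32.2 °C

T_f ≈ 32.2 °C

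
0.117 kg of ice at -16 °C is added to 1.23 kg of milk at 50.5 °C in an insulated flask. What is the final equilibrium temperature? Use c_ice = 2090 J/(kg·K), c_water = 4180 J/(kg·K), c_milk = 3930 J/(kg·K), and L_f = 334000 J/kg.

Conservation of energy gives ΣQ = 0:
warm ice to 0 °C: 0.117·2090·(0 − (-16)) = 3912.5
  latent heat to melt: 0.117·334000 = 39078
  meltwater 0→T: 0.117·4180·T = 489.06 T
  milk cools: 1.23·3930·(T − 50.5) = 4833.9(T − 50.5)
5323 T = 244112 − 42990 = 201121
T ≈ 37.78 °C (positive, so assuming full melt was valid).

T_f ≈ 37.8 °C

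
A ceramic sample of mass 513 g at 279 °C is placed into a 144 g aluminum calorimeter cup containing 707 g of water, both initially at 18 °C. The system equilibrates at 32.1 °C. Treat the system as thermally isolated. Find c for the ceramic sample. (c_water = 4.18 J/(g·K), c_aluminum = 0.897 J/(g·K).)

Conservation of energy gives ΣQ = 0:
513·c·(32.1 − 279) + 707·4.18·(32.1 − 18) + 144·0.897·(32.1 − 18) = 0
-126660 c = -43490
c = -43490/-126660 ≈ 0.3434 J/(g·K)

c ≈ 0.343 J/(g·K)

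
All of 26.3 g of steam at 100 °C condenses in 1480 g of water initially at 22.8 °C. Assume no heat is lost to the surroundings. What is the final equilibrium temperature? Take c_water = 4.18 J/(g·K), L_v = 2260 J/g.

T_f ≈ 33.6 °C

Energy balance with sensible and latent terms:
condense steam: −26.3·2260 = −59438; condensed water 100 °C→T: 109.93(T − 100); original water: 6186.4(T − 22.8)
6296.3 T = 59438 + 10993 + 141050 = 211481
T ≈ 33.59 °C (< 100 °C, so full condensation is consistent).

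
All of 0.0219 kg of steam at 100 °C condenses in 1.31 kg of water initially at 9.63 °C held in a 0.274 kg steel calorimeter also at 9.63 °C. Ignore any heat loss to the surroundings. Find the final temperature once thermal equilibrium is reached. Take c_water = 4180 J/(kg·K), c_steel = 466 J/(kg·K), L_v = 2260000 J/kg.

T_f ≈ 19.8 °C

Net heat exchanged in the isolated system is zero:
condense steam: −0.0219×2260000 = −49494
  condensed water 100 °C→T: 91.54(T − 100)
  water warms: 1.31×4180×(T − 9.63) = 5475.8(T − 9.63)
  steel cup: 0.274×466×(T − 9.63) = 127.68(T − 9.63)
5695 T = 49494 + 9154.2 + 53962 = 112610
T ≈ 19.77 °C — below 100 °C, confirming all the steam condensed.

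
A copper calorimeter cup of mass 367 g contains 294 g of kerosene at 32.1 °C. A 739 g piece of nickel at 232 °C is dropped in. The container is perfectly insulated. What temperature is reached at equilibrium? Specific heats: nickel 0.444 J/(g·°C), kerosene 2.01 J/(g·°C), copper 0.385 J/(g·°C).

T_f ≈ 94.0 °C

T_f = Σ m_i c_i T_i / Σ m_i c_i:
T_f = (328.12×232 + 590.94×32.1 + 141.3×32.1) / (328.12 + 590.94 + 141.3)
    = 99628 / 1060.4 ≈ 93.96 °C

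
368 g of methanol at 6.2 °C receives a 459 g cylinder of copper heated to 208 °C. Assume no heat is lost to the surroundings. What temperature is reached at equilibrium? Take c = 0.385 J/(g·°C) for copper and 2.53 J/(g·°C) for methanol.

|Q_copper| = |Q_methanol|:
459×0.385×(208 − T) = 368×2.53×(T − 6.2)
176.72(208 − T) = 931.04(T − 6.2)
1107.8 T = 42529  ⇒  T ≈ 38.39 °C

T_f ≈ 38.4 °C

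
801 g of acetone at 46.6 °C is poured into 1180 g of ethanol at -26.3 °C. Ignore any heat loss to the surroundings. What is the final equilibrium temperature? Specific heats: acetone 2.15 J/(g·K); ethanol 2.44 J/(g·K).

T_f ≈ 1.0 °C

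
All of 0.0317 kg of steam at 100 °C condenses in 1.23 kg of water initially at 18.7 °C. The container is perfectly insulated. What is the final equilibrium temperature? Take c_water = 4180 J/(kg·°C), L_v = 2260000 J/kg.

T_f ≈ 34.3 °C

Setting the total heat transfer to zero:
condense steam: −0.0317·2260000 = −71642
  condensed water 100 °C→T: 132.51(T − 100)
  original water: 5141.4(T − 18.7)
5273.9 T = 71642 + 13251 + 96144 = 181037
T ≈ 34.33 °C (< 100 °C, so full condensation is consistent).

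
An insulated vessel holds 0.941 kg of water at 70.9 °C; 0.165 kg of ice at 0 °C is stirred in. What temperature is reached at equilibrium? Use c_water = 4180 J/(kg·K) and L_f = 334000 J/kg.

T_f ≈ 48.4 °C

Sum of m c ΔT and latent-heat terms is zero:
fusion: m_ice L_f = 0.165·334000 = 55110; meltwater 0→T: 0.165·4180·T = 689.7 T; water: 3933.4(T − 70.9)
4623.1 T = 278877 − 55110 = 223767
T ≈ 48.40 °C. Since T > 0 °C, the all-ice-melts assumption holds.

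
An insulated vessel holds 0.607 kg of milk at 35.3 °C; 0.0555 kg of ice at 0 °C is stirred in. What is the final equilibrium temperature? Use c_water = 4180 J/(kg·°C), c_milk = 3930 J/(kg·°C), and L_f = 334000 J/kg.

T_f ≈ 25.1 °C

Heat gained plus heat lost sum to zero:
latent heat to melt: 0.0555×334000 = 18537; warm the meltwater: 231.99 T; milk cools: 0.607×3930×(T − 35.3) = 2385.5(T − 35.3)
2617.5 T = 84209 − 18537 = 65672
T ≈ 25.09 °C — above 0 °C, consistent with complete melting.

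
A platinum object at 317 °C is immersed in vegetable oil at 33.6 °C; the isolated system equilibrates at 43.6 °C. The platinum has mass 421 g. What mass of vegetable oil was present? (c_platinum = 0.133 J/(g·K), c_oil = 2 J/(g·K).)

m ≈ 765 g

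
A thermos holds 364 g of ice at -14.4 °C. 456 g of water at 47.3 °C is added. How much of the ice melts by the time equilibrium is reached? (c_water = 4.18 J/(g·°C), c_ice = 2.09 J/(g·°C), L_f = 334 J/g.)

Water can give up m c ΔT = 456·4.18·47.3 = 90158 J before reaching 0 °C.
Of that, 364·2.09·14.4 = 10955 J goes to bring the ice to 0 °C, leaving 79203 J.
Fully melting the ice requires m_ice L_f = 364·334 = 121576 J.
That's not enough to melt it all — equilibrium is at 0 °C with ice remaining.
m_melted·334 = 79203  ⇒  m_melted ≈ 237.1 g.

m_melted ≈ 237 g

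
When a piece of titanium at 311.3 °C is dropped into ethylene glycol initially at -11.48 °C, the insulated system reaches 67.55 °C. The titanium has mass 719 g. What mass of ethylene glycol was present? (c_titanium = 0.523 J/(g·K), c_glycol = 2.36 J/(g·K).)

m ≈ 491 g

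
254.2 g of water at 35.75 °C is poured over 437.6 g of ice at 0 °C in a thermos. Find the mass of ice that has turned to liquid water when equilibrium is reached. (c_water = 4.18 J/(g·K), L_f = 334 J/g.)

m_melted ≈ 114 g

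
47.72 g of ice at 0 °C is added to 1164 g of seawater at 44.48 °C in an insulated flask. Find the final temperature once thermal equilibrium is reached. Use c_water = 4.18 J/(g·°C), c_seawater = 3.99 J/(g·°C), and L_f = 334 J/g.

T_f ≈ 39.4 °C

Net heat exchanged in the isolated system is zero:
fusion: m_ice L_f = 47.72×334 = 15938
  meltwater 0→T: 47.72×4.18×T = 199.47 T
  seawater cools: 1164×3.99×(T − 44.48) = 4644.4(T − 44.48)
4843.8 T = 206581 − 15938 = 190643
T ≈ 39.36 °C (positive, so assuming full melt was valid).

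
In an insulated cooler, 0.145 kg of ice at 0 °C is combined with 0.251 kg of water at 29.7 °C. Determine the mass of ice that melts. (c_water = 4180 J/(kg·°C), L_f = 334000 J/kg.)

Water can give up m c ΔT = 0.251·4180·29.7 = 31161 J before reaching 0 °C.
Fully melting the ice requires m_ice L_f = 0.145·334000 = 48430 J.
Since 31161 < 48430 J, not all the ice melts; equilibrium is at 0 °C.
m_melt = 31161 / L_f = 0.0933 kg.

m_melted ≈ 0.0933 kg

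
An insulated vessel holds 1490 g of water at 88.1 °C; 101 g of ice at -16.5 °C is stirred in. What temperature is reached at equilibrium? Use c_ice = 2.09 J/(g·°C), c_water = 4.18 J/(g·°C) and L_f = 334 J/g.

T_f ≈ 76.9 °C

Heat gained plus heat lost sum to zero:
ice -16.5→0 °C: 101·2.09·16.5 = 3483
  latent heat to melt: 101·334 = 33734
  warm the meltwater: 422.18 T
  water cools: 1490·4.18·(T − 88.1) = 6228.2(T − 88.1)
6650.4 T = 548704 − 37217 = 511487
T ≈ 76.91 °C — above 0 °C, consistent with complete melting.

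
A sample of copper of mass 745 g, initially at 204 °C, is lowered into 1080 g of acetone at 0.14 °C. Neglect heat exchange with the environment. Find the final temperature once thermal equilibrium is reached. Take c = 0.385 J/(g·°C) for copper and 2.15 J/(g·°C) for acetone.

T_f is the heat-capacity-weighted average of the initial temperatures:
T_f = (286.82·204 + 2322·0.14) / (286.82 + 2322)
    = 58837 / 2608.8 ≈ 22.55 °C

T_f ≈ 22.6 °C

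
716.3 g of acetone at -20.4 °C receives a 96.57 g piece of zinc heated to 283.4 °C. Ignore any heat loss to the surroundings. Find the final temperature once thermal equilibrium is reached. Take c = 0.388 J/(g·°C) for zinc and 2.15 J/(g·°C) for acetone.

T_f is the heat-capacity-weighted average of the initial temperatures:
T_f = (37.47*283.4 + 1540*(-20.4)) / (37.47 + 1540)
    = -20798 / 1577.5 ≈ -13.18 °C

T_f ≈ -13.2 °C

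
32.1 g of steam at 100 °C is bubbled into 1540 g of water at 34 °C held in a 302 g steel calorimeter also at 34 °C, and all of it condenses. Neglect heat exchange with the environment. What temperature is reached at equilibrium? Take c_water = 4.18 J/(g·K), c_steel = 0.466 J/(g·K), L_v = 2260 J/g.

Heat gained plus heat lost sum to zero:
condense steam: −32.1·2260 = −72546
  condensed water 100 °C→T: 134.18(T − 100)
  original water: 6437.2(T − 34)
  steel cup: 302·0.466·(T − 34) = 140.73(T − 34)
6712.1 T = 72546 + 13418 + 223650 = 309613
T ≈ 46.13 °C (< 100 °C, so full condensation is consistent).

T_f ≈ 46.1 °C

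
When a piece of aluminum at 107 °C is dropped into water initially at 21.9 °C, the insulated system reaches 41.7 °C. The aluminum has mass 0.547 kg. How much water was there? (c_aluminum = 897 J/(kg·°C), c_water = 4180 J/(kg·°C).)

m ≈ 0.387 kg

Heat lost by the aluminum = heat gained by the water:
0.547×897×(107 − 41.7) = m×4180×(41.7 − 21.9)
82764 m = 32040  ⇒  m ≈ 0.3871 kg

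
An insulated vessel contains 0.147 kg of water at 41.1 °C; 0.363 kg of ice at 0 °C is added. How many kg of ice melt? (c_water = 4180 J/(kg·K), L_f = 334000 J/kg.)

Heat available from the water dropping to 0 °C: 0.147·4180·41.1 = 25254 J.
To melt every bit of ice: 0.363·334000 = 121242 J.
That's not enough to melt it all — equilibrium is at 0 °C with ice remaining.
Mass melted = 25254/334000 ≈ 0.07561 kg.

m_melted ≈ 0.0756 kg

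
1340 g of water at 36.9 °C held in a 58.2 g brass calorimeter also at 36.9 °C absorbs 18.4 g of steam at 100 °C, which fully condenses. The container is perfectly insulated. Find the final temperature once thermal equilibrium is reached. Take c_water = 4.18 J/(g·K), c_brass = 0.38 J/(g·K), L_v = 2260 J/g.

T_f ≈ 45.0 °C

Setting the total heat transfer to zero:
condense steam: −18.4·2260 = −41584
  condensed water 100 °C→T: 76.91(T − 100)
  water warms: 1340·4.18·(T − 36.9) = 5601.2(T − 36.9)
  brass cup: 58.2·0.38·(T − 36.9) = 22.12(T − 36.9)
5700.2 T = 41584 + 7691.2 + 207500 = 256776
T ≈ 45.05 °C — below 100 °C, confirming all the steam condensed.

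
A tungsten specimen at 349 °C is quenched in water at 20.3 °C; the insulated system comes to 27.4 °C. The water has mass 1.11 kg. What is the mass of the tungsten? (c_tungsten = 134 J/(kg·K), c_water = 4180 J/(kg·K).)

Heat gained plus heat lost sum to zero:
m·134·(27.4 − 349) + 1.11·4180·(27.4 − 20.3) = 0
-43094 m = -32943
m = -32943/-43094 ≈ 0.7644 kg

m ≈ 0.764 kg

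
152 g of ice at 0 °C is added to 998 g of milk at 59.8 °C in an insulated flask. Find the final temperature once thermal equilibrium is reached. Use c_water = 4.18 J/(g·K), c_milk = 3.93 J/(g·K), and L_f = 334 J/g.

T_f ≈ 40.3 °C

Let T be the final temperature. ΣQ_i = 0:
fusion: m_ice L_f = 152·334 = 50768; meltwater 0→T: 152·4.18·T = 635.36 T; milk: 3922.1(T − 59.8)
4557.5 T = 234544 − 50768 = 183776
T ≈ 40.32 °C (positive, so assuming full melt was valid).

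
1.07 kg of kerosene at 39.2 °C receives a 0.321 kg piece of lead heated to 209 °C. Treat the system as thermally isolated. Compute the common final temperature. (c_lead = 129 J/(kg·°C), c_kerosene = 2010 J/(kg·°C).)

Set heat shed by the hot body equal to heat absorbed by the cold body:
0.321*129*(209 − T) = 1.07*2010*(T − 39.2)
41.41(209 − T) = 2150.7(T − 39.2)
2192.1 T = 92962  ⇒  T ≈ 42.41 °C

T_f ≈ 42.4 °C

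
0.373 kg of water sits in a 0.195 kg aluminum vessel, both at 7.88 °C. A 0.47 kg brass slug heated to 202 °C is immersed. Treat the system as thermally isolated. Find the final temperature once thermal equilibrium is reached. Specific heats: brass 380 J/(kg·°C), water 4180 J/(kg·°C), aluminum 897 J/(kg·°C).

Let T be the final temperature. ΣQ_i = 0:
0.47*380*(T − 202) + 0.373*4180*(T − 7.88) + 0.195*897*(T − 7.88) = 0
178.6(T − 202) + 1559.1(T − 7.88) + 174.91(T − 7.88) = 0
(178.6 + 1559.1 + 174.91) T = 178.6*202 + 1559.1*7.88 + 174.91*7.88
T = 49742 / 1912.7 = 26 °C

T_f ≈ 26.0 °C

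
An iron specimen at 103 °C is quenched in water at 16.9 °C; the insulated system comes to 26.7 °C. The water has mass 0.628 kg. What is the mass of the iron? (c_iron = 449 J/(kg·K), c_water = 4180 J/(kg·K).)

Heat lost by the iron = heat gained by the water:
m×449×(103 − 26.7) = 0.628×4180×(26.7 − 16.9)
34259 m = 25725  ⇒  m ≈ 0.7509 kg

m ≈ 0.751 kg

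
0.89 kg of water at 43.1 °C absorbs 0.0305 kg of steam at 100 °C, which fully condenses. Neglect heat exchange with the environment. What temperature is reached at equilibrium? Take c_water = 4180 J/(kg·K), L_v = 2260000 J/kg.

Energy conservation, ΣQ = 0:
condense steam: −0.0305·2260000 = −68930; condensate cools 100→T: 0.0305·4180·(T − 100) = 127.49(T − 100); water warms: 0.89·4180·(T − 43.1) = 3720.2(T − 43.1)
3847.7 T = 68930 + 12749 + 160341 = 242020
T ≈ 62.90 °C — below 100 °C, confirming all the steam condensed.

T_f ≈ 62.9 °C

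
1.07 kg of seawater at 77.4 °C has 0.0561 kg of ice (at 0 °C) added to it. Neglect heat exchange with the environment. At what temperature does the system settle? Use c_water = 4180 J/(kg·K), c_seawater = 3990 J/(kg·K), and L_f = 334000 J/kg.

T_f ≈ 69.2 °C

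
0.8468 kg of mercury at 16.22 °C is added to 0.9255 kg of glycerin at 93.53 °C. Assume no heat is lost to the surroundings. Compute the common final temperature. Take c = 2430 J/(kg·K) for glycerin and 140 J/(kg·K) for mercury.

T_f ≈ 89.7 °C

Conservation of energy gives ΣQ = 0:
0.9255×2430×(T − 93.53) + 0.8468×140×(T − 16.22) = 0
2249(T − 93.53) + 118.55(T − 16.22) = 0
(2249 + 118.55) T = 2249×93.53 + 118.55×16.22
T = 212269 / 2367.5 = 89.7 °C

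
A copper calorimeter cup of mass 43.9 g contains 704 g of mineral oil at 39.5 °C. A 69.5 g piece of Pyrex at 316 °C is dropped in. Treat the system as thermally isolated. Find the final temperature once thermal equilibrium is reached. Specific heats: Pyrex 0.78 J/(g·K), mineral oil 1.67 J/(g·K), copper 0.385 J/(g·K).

T_f ≈ 51.5 °C

Net heat exchanged in the isolated system is zero:
69.5×0.78×(T − 316) + 704×1.67×(T − 39.5) + 43.9×0.385×(T − 39.5) = 0
54.21(T − 316) + 1175.7(T − 39.5) + 16.9(T − 39.5) = 0
(54.21 + 1175.7 + 16.9) T = 54.21×316 + 1175.7×39.5 + 16.9×39.5
T ≈ 51.52 °C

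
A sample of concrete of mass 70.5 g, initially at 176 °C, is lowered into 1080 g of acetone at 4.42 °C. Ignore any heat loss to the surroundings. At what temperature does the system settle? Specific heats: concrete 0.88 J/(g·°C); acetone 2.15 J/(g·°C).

Heat gained plus heat lost sum to zero:
70.5×0.88×(T − 176) + 1080×2.15×(T − 4.42) = 0
62.04(T − 176) + 2322(T − 4.42) = 0
2384 T = 21182
T = 21182/2384 ≈ 8.89 °C

T_f ≈ 8.9 °C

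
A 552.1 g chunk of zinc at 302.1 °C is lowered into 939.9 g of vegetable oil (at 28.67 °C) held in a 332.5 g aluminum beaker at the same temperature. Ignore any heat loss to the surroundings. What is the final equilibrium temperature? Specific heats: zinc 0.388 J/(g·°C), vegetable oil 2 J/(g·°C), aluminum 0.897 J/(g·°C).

Net heat exchanged in the isolated system is zero:
552.1*0.388*(T − 302.1) + 939.9*2*(T − 28.67) + 332.5*0.897*(T − 28.67) = 0
(214.21 + 1879.8 + 298.25) T = 214.21*302.1 + 1879.8*28.67 + 298.25*28.67
T = 127159/2392.3 ≈ 53.15 °C

T_f ≈ 53.2 °C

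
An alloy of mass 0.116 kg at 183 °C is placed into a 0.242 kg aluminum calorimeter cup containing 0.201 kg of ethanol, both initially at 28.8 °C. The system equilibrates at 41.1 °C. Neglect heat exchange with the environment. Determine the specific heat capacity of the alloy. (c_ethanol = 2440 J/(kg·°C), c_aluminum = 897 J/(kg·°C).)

c ≈ 529 J/(kg·°C)

Conservation of energy gives ΣQ = 0:
0.116·c·(41.1 − 183) + 0.201·2440·(41.1 − 28.8) + 0.242·897·(41.1 − 28.8) = 0
-16.46 c = -8702.4
c = -8702.4/-16.46 ≈ 528.7 J/(kg·°C)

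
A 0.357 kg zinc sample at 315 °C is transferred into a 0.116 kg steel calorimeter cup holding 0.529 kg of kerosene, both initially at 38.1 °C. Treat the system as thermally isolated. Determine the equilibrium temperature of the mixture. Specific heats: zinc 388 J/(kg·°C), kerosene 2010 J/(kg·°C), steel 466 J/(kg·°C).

T_f ≈ 68.6 °C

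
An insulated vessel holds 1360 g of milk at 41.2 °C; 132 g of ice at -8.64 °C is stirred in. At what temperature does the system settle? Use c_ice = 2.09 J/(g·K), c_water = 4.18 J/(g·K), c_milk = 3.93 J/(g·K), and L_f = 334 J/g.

T_f ≈ 29.5 °C

Taking heat into each body as positive, Σ m c ΔT = 0:
ice -8.64→0 °C: 132×2.09×8.64 = 2383.6
  fusion: m_ice L_f = 132×334 = 44088
  warm the meltwater: 551.76 T
  milk cools: 1360×3.93×(T − 41.2) = 5344.8(T − 41.2)
5896.6 T = 220206 − 46472 = 173734
T ≈ 29.46 °C. Since T > 0 °C, the all-ice-melts assumption holds.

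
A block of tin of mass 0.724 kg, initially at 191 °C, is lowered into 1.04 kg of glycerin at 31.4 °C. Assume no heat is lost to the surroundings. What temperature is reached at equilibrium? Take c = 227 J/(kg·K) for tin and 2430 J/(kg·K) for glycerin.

Net heat exchanged in the isolated system is zero:
0.724·227·(T − 191) + 1.04·2430·(T − 31.4) = 0
(164.35 + 2527.2) T = 164.35·191 + 2527.2·31.4
T = 110745/2691.5 ≈ 41.15 °C

T_f ≈ 41.1 °C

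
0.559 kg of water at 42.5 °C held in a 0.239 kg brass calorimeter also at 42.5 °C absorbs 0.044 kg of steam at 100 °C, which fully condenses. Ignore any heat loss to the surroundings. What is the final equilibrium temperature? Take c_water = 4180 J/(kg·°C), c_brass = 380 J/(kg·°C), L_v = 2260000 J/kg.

T_f ≈ 84.6 °C

Let T be the final temperature. ΣQ_i = 0:
latent heat released on condensation: 0.044×2260000 = 99440
  condensed water 100 °C→T: 183.92(T − 100)
  original water: 2336.6(T − 42.5)
  cup: 90.82(T − 42.5)
2611.4 T = 99440 + 18392 + 103166 = 220998
T ≈ 84.63 °C, under the boiling point, so the assumption holds.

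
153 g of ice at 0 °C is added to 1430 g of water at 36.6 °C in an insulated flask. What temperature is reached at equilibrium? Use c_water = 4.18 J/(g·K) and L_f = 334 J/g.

Energy conservation, ΣQ = 0:
fusion: m_ice L_f = 153×334 = 51102; warm the meltwater: 639.54 T; water: 5977.4(T − 36.6)
6616.9 T = 218773 − 51102 = 167671
T ≈ 25.34 °C — above 0 °C, consistent with complete melting.

T_f ≈ 25.3 °C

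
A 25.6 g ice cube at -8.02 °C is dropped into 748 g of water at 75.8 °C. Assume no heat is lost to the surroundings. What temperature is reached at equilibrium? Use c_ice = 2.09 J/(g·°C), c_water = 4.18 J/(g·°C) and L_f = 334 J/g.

T_f ≈ 70.5 °C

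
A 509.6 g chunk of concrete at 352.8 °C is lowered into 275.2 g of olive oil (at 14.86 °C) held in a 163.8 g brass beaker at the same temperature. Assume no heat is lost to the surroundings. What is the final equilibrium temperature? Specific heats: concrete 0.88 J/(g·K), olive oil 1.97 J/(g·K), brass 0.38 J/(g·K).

Net heat exchanged in the isolated system is zero:
509.6·0.88·(T − 352.8) + 275.2·1.97·(T − 14.86) + 163.8·0.38·(T − 14.86) = 0
1052.8 T = 167194
T ≈ 158.80 °C

T_f ≈ 158.8 °C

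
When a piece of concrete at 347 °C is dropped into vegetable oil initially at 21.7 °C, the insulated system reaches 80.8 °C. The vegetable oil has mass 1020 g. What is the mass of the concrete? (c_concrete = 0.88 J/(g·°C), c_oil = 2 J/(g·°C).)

|Q_concrete| = |Q_oil|:
m×0.88×(347 − 80.8) = 1020×2×(80.8 − 21.7)
234.26 m = 120564  ⇒  m ≈ 514.7 g

m ≈ 515 g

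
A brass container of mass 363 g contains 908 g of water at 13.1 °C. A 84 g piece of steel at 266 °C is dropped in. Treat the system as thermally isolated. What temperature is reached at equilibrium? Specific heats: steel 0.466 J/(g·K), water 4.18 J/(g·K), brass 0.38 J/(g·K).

T_f = Σ m_i c_i T_i / Σ m_i c_i:
T_f = (39.14×266 + 3795.4×13.1 + 137.94×13.1) / (39.14 + 3795.4 + 137.94)
    = 61940 / 3972.5 ≈ 15.59 °C

T_f ≈ 15.6 °C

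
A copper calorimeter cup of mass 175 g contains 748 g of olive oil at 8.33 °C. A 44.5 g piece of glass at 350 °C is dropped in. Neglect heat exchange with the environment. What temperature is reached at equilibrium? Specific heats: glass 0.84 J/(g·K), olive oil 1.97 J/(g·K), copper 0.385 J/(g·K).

With ΣQ=0 the equilibrium temperature is the m·c-weighted mean:
T_f = (37.38*350 + 1473.6*8.33 + 67.38*8.33) / (37.38 + 1473.6 + 67.38)
    = 25919 / 1578.3 ≈ 16.42 °C

T_f ≈ 16.4 °C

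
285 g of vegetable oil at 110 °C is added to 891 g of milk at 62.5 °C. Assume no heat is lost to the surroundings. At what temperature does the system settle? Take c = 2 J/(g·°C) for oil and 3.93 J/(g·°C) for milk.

T_f ≈ 69.1 °C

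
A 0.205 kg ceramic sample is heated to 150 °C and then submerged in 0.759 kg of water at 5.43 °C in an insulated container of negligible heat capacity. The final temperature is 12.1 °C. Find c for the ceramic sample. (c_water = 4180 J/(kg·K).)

Let T be the final temperature. ΣQ_i = 0:
0.205×c×(12.1 − 150) + 0.759×4180×(12.1 − 5.43) = 0
-28.27 c = -21161
c = -21161/-28.27 ≈ 748.6 J/(kg·K)

c ≈ 749 J/(kg·K)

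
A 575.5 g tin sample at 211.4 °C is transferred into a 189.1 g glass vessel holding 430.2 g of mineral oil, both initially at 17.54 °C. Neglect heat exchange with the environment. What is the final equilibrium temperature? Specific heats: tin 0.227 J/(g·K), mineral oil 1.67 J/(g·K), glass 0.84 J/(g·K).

Taking heat into each body as positive, Σ m c ΔT = 0:
575.5×0.227×(T − 211.4) + 430.2×1.67×(T − 17.54) + 189.1×0.84×(T − 17.54) = 0
130.64(T − 211.4) + 718.43(T − 17.54) + 158.84(T − 17.54) = 0
(130.64 + 718.43 + 158.84) T = 130.64×211.4 + 718.43×17.54 + 158.84×17.54
T = 43004 / 1007.9 = 42.7 °C

T_f ≈ 42.7 °C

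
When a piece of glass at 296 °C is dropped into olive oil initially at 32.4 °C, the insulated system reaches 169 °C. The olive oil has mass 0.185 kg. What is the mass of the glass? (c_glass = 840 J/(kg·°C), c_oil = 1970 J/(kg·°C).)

m ≈ 0.467 kg

Heat lost by the glass = heat gained by the oil:
m·840·(296 − 169) = 0.185·1970·(169 − 32.4)
106680 m = 49784  ⇒  m ≈ 0.4667 kg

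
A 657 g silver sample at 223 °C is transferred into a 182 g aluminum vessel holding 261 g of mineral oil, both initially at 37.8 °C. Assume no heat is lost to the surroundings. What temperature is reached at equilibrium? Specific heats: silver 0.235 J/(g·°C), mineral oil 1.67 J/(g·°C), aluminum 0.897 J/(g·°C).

T_f ≈ 75.7 °C

With ΣQ=0 the equilibrium temperature is the m·c-weighted mean:
T_f = (154.39*223 + 435.87*37.8 + 163.25*37.8) / (154.39 + 435.87 + 163.25)
    = 57077 / 753.52 ≈ 75.75 °C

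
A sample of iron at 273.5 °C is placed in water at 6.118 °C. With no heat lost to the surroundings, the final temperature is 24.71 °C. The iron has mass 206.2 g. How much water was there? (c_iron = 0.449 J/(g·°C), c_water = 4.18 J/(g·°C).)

m ≈ 296 g

Let T be the final temperature. ΣQ_i = 0:
206.2×0.449×(24.71 − 273.5) + m×4.18×(24.71 − 6.118) = 0
77.71 m = 23034
m = 23034/77.71 ≈ 296.4 g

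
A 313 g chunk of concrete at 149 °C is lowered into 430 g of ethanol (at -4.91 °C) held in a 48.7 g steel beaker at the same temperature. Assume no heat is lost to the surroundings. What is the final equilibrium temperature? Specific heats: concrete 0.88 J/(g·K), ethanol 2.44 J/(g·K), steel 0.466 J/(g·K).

T_f ≈ 26.6 °C

T_f is the heat-capacity-weighted average of the initial temperatures:
T_f = (275.44·149 + 1049.2·(-4.91) + 22.69·(-4.91)) / (275.44 + 1049.2 + 22.69)
    = 35778 / 1347.3 ≈ 26.55 °C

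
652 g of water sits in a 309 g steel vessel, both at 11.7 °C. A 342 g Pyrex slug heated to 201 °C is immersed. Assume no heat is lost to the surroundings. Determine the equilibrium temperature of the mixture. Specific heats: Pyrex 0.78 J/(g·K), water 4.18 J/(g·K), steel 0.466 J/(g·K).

T_f = Σ m_i c_i T_i / Σ m_i c_i:
T_f = (266.76×201 + 2725.4×11.7 + 143.99×11.7) / (266.76 + 2725.4 + 143.99)
    = 87190 / 3136.1 ≈ 27.80 °C

T_f ≈ 27.8 °C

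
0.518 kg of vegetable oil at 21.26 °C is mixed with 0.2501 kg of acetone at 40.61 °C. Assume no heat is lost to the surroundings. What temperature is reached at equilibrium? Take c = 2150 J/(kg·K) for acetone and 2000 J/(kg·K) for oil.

Heat gained plus heat lost sum to zero:
0.2501·2150·(T − 40.61) + 0.518·2000·(T − 21.26) = 0
(537.72 + 1036) T = 537.72·40.61 + 1036·21.26
T = 43862/1573.7 ≈ 27.87 °C

T_f ≈ 27.9 °C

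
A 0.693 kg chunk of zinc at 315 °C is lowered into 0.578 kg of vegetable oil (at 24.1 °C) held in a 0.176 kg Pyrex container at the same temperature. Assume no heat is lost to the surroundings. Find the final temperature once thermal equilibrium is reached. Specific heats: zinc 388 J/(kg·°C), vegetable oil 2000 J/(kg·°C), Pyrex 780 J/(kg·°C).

T_f ≈ 74.2 °C

T_f = Σ m_i c_i T_i / Σ m_i c_i:
T_f = (268.88*315 + 1156*24.1 + 137.28*24.1) / (268.88 + 1156 + 137.28)
    = 115867 / 1562.2 ≈ 74.17 °C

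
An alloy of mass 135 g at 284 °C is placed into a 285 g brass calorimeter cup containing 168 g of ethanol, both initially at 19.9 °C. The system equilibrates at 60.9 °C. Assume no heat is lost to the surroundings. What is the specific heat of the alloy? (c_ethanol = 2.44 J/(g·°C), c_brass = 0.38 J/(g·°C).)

c ≈ 0.705 J/(g·°C)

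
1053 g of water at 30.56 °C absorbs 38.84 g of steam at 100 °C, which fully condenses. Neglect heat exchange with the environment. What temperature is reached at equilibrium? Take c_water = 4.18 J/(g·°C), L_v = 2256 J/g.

T_f ≈ 52.2 °C

Conservation of energy gives ΣQ = 0:
condense steam: −38.84×2256 = −87623; condensate cools 100→T: 38.84×4.18×(T − 100) = 162.35(T − 100); original water: 4401.5(T − 30.56)
4563.9 T = 87623 + 16235 + 134511 = 238369
T ≈ 52.23 °C — below 100 °C, confirming all the steam condensed.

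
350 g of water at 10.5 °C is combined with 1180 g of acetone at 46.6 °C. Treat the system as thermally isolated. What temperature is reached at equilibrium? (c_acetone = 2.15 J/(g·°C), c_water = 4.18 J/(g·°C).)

T_f ≈ 33.4 °C

Heat lost by the acetone equals heat gained by the water:
1180×2.15×(46.6 − T) = 350×4.18×(T − 10.5)
2537(46.6 − T) = 1463(T − 10.5)
4000 T = 133586  ⇒  T ≈ 33.40 °C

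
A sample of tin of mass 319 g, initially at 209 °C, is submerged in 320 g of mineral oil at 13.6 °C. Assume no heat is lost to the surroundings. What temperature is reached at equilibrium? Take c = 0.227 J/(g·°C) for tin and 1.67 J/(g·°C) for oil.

With ΣQ=0 the equilibrium temperature is the m·c-weighted mean:
T_f = (72.41×209 + 534.4×13.6) / (72.41 + 534.4)
    = 22402 / 606.81 ≈ 36.92 °C

T_f ≈ 36.9 °C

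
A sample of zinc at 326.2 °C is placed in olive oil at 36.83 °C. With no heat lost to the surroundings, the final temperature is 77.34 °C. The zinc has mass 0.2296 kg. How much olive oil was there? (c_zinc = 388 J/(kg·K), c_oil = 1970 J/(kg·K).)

m ≈ 0.278 kg

Heat lost by the zinc = heat gained by the oil:
0.2296·388·(326.2 − 77.34) = m·1970·(77.34 − 36.83)
79805 m = 22170  ⇒  m ≈ 0.2778 kg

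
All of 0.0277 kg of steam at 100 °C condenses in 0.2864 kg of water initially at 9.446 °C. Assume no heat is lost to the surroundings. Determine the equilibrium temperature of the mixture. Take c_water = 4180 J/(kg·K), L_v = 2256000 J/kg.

T_f ≈ 65.0 °C

Sum of m c ΔT and latent-heat terms is zero:
latent heat released on condensation: 0.0277×2256000 = 62491
  condensed water 100 °C→T: 115.79(T − 100)
  water warms: 0.2864×4180×(T − 9.446) = 1197.2(T − 9.446)
1312.9 T = 62491 + 11579 + 11308 = 85378
T ≈ 65.03 °C (< 100 °C, so full condensation is consistent).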